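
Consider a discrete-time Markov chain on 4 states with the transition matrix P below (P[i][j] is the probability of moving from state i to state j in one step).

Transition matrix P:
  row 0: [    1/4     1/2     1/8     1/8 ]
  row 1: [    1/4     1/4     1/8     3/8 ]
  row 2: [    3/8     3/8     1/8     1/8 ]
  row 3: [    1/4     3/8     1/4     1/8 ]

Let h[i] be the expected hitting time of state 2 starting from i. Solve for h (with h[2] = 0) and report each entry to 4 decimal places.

h = [6.5600, 6.4000, 0.0000, 5.7600]

First-step conditioning: h[2] = 0; for i ≠ 2, h[i] = 1 + Σ_k P[i][k]·h[k].
  h[0] = 1 + 1/4·h[0] + 1/2·h[1] + 1/8·h[3]
  h[1] = 1 + 1/4·h[0] + 1/4·h[1] + 3/8·h[3]
  h[3] = 1 + 1/4·h[0] + 3/8·h[1] + 1/8·h[3]
Solving the 3×3 linear system over states ≠ 2 gives exactly h = [164/25, 32/5, 0, 144/25] (h[2] = 0 is the target).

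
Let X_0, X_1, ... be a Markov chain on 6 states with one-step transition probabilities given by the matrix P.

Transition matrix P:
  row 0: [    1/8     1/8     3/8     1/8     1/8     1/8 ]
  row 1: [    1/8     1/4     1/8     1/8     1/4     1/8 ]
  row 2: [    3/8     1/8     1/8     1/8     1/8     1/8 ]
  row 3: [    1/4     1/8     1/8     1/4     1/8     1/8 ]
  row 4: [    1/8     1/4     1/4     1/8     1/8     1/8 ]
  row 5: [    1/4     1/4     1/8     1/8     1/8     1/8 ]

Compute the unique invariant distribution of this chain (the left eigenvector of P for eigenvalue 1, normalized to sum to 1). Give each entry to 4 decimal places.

π = [0.2073, 0.1818, 0.1953, 0.1429, 0.1477, 0.1250]

Balance equations π_j = Σ_i π_i·P[i][j]:
  π_0 = 1/8·π_0 + 1/8·π_1 + 3/8·π_2 + 1/4·π_3 + 1/8·π_4 + 1/4·π_5
  π_1 = 1/8·π_0 + 1/4·π_1 + 1/8·π_2 + 1/8·π_3 + 1/4·π_4 + 1/4·π_5
  π_2 = 3/8·π_0 + 1/8·π_1 + 1/8·π_2 + 1/8·π_3 + 1/4·π_4 + 1/8·π_5
  π_3 = 1/8·π_0 + 1/8·π_1 + 1/8·π_2 + 1/4·π_3 + 1/8·π_4 + 1/8·π_5
  π_4 = 1/8·π_0 + 1/4·π_1 + 1/8·π_2 + 1/8·π_3 + 1/8·π_4 + 1/8·π_5
  normalize: π_0 + π_1 + π_2 + π_3 + π_4 + π_5 = 1
Solving the linear system gives exactly π = [1277/6160, 2/11, 1203/6160, 1/7, 13/88, 1/8].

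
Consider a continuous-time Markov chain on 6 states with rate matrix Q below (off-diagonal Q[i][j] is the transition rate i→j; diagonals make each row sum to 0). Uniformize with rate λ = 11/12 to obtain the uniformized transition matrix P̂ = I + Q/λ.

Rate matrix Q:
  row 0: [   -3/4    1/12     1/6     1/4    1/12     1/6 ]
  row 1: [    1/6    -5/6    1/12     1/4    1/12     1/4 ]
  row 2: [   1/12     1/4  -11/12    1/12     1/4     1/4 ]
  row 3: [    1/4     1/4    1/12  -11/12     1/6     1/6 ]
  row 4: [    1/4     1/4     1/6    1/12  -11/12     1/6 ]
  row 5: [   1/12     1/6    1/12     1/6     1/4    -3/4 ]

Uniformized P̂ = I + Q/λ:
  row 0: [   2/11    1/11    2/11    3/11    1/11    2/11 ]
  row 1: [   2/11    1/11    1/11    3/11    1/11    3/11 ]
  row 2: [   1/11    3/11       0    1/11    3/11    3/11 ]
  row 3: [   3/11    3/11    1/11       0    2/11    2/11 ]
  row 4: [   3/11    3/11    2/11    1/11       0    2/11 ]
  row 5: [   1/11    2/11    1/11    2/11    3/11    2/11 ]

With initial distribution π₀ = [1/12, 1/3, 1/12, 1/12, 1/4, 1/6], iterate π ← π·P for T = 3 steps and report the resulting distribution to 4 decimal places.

t=0: π = [0.0833, 0.3333, 0.0833, 0.0833, 0.2500, 0.1667]
t=1: π = [0.1894, 0.1818, 0.1136, 0.1742, 0.1212, 0.2197]
t=2: π = [0.1784, 0.1853, 0.1088, 0.1625, 0.1563, 0.2087]
t=3: π = [0.1819, 0.1876, 0.1114, 0.1612, 0.1492, 0.2086]

π = [0.1819, 0.1876, 0.1114, 0.1612, 0.1492, 0.2086]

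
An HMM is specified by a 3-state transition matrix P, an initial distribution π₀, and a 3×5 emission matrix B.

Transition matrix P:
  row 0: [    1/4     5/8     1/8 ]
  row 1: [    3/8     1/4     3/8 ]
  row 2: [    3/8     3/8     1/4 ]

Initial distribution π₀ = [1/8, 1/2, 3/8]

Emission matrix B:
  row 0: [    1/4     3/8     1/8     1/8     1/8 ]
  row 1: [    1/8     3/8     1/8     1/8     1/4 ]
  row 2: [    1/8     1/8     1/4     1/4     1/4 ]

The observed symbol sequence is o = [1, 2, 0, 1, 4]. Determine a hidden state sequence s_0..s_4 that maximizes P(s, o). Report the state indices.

path = [1, 2, 0, 1, 2]

t=0: δ = [4.688e-02, 1.875e-01, 4.688e-02]  (obs o_0=1)
t=1: δ = [8.789e-03, 5.859e-03, 1.758e-02]  ψ = [1, 1, 1]  (obs o_1=2)
t=2: δ = [1.648e-03, 8.240e-04, 5.493e-04]  ψ = [2, 2, 2]  (obs o_2=0)
t=3: δ = [1.545e-04, 3.862e-04, 3.862e-05]  ψ = [0, 0, 1]  (obs o_3=1)
t=4: δ = [1.810e-05, 2.414e-05, 3.621e-05]  ψ = [1, 0, 1]  (obs o_4=4)
backtrack: best end state = 2; path = [1, 2, 0, 1, 2]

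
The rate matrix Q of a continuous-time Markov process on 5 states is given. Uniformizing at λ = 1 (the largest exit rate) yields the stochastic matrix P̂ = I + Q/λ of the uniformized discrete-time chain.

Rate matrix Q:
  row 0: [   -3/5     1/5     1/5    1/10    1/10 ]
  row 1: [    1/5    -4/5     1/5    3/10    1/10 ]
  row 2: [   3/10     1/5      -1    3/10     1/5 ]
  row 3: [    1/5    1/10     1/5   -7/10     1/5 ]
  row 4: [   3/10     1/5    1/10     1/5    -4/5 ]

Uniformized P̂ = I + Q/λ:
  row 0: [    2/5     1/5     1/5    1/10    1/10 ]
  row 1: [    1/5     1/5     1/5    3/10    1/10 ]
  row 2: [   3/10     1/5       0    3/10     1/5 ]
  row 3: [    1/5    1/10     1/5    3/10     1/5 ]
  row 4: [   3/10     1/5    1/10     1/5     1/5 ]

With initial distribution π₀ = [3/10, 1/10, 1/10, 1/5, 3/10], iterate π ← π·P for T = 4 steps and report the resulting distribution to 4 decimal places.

t=0: π = [0.3000, 0.1000, 0.1000, 0.2000, 0.3000]
t=1: π = [0.3000, 0.1800, 0.1500, 0.2100, 0.1600]
t=2: π = [0.2910, 0.1790, 0.1540, 0.2240, 0.1520]
t=3: π = [0.2888, 0.1776, 0.1540, 0.2266, 0.1530]
t=4: π = [0.2885, 0.1773, 0.1539, 0.2269, 0.1534]

π = [0.2885, 0.1773, 0.1539, 0.2269, 0.1534]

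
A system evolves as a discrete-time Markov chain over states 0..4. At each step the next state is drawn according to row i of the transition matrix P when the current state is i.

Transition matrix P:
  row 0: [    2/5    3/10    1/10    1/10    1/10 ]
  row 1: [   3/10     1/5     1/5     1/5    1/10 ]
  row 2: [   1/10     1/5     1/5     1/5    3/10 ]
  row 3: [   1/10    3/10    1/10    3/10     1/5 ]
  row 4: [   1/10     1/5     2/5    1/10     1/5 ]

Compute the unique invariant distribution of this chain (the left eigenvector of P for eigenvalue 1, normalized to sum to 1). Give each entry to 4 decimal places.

π = [0.2112, 0.2391, 0.1959, 0.1794, 0.1746]

Balance equations π_j = Σ_i π_i·P[i][j]:
  π_0 = 2/5·π_0 + 3/10·π_1 + 1/10·π_2 + 1/10·π_3 + 1/10·π_4
  π_1 = 3/10·π_0 + 1/5·π_1 + 1/5·π_2 + 3/10·π_3 + 1/5·π_4
  π_2 = 1/10·π_0 + 1/5·π_1 + 1/5·π_2 + 1/10·π_3 + 2/5·π_4
  π_3 = 1/10·π_0 + 1/5·π_1 + 1/5·π_2 + 3/10·π_3 + 1/10·π_4
  normalize: π_0 + π_1 + π_2 + π_3 + π_4 = 1
Solving the linear system gives exactly π = [352/1667, 797/3334, 653/3334, 299/1667, 291/1667].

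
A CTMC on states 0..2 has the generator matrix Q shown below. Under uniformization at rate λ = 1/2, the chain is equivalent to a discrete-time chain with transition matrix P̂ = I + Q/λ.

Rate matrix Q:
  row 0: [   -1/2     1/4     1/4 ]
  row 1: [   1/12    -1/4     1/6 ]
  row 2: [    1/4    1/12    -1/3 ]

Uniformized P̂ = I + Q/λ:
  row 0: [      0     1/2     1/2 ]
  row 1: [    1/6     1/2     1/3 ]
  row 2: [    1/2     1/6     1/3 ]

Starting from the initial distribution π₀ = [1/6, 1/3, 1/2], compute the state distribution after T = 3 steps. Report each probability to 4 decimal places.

π = [0.2554, 0.3719, 0.3727]

t=0: π = [0.1667, 0.3333, 0.5000]
t=1: π = [0.3056, 0.3333, 0.3611]
t=2: π = [0.2361, 0.3796, 0.3843]
t=3: π = [0.2554, 0.3719, 0.3727]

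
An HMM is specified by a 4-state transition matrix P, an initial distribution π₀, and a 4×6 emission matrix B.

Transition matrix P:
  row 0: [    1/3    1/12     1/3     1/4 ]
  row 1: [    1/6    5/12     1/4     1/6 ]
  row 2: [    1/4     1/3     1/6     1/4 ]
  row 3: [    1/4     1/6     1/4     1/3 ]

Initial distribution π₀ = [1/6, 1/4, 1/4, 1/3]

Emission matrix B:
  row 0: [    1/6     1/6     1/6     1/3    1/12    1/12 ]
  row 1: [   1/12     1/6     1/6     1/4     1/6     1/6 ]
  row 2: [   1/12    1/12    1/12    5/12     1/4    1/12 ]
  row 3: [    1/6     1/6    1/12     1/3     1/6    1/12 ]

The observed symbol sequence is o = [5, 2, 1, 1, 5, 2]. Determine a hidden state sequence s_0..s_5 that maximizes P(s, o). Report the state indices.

t=0: δ = [1.389e-02, 4.167e-02, 2.083e-02, 2.778e-02]  (obs o_0=5)
t=1: δ = [1.157e-03, 2.894e-03, 8.681e-04, 7.716e-04]  ψ = [1, 1, 1, 3]  (obs o_1=2)
t=2: δ = [8.038e-05, 2.009e-04, 6.028e-05, 8.038e-05]  ψ = [1, 1, 1, 1]  (obs o_2=1)
t=3: δ = [5.582e-06, 1.395e-05, 4.186e-06, 5.582e-06]  ψ = [1, 1, 1, 1]  (obs o_3=1)
t=4: δ = [1.938e-07, 9.690e-07, 2.907e-07, 1.938e-07]  ψ = [1, 1, 1, 1]  (obs o_4=5)
t=5: δ = [2.692e-08, 6.729e-08, 2.019e-08, 1.346e-08]  ψ = [1, 1, 1, 1]  (obs o_5=2)
backtrack: best end state = 1; path = [1, 1, 1, 1, 1, 1]

path = [1, 1, 1, 1, 1, 1]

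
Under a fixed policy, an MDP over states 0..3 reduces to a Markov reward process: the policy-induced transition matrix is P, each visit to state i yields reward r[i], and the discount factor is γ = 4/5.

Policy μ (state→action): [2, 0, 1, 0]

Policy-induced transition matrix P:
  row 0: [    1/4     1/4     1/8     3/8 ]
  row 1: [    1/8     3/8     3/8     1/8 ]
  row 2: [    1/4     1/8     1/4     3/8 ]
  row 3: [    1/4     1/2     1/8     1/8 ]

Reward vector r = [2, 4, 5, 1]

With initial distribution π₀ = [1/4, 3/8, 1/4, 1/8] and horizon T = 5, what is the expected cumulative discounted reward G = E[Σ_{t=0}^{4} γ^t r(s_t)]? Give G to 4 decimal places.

G = 10.6900

t=0: π = [0.2500, 0.3750, 0.2500, 0.1250], E[r] = 3.3750, γ^t·E[r] = 3.375000, running G = 3.375000
t=1: π = [0.2031, 0.2969, 0.2500, 0.2500], E[r] = 3.0938, γ^t·E[r] = 2.475000, running G = 5.850000
t=2: π = [0.2129, 0.3184, 0.2305, 0.2383], E[r] = 3.0898, γ^t·E[r] = 1.977500, running G = 7.827500
t=3: π = [0.2102, 0.3206, 0.2334, 0.2358], E[r] = 3.1055, γ^t·E[r] = 1.590000, running G = 9.417500
t=4: π = [0.2099, 0.3199, 0.2343, 0.2359], E[r] = 3.1068, γ^t·E[r] = 1.272525, running G = 10.690025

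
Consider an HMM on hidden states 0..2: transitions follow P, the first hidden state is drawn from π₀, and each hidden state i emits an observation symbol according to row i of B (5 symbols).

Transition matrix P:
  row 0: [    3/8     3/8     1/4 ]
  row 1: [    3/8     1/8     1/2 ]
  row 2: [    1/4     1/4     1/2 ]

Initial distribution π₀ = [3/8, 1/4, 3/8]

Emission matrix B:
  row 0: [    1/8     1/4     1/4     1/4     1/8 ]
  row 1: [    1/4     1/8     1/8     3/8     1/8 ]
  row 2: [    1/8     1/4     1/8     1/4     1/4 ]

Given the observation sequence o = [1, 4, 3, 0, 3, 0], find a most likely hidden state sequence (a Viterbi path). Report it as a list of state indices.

t=0: δ = [9.375e-02, 3.125e-02, 9.375e-02]  (obs o_0=1)
t=1: δ = [4.395e-03, 4.395e-03, 1.172e-02]  ψ = [0, 0, 2]  (obs o_1=4)
t=2: δ = [7.324e-04, 1.099e-03, 1.465e-03]  ψ = [2, 2, 2]  (obs o_2=3)
t=3: δ = [5.150e-05, 9.155e-05, 9.155e-05]  ψ = [1, 2, 2]  (obs o_3=0)
t=4: δ = [8.583e-06, 8.583e-06, 1.144e-05]  ψ = [1, 2, 1]  (obs o_4=3)
t=5: δ = [4.023e-07, 8.047e-07, 7.153e-07]  ψ = [0, 0, 2]  (obs o_5=0)
backtrack: best end state = 1; path = [2, 2, 2, 1, 0, 1]

path = [2, 2, 2, 1, 0, 1]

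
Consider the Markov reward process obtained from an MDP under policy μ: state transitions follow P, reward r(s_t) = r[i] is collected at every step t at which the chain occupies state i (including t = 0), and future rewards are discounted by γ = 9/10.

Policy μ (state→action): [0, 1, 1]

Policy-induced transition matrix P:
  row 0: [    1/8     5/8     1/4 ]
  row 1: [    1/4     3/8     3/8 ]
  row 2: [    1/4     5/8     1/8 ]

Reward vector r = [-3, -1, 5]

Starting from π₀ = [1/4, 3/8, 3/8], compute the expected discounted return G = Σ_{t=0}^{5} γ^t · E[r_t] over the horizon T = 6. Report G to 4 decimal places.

t=0: π = [0.2500, 0.3750, 0.3750], E[r] = 0.7500, γ^t·E[r] = 0.750000, running G = 0.750000
t=1: π = [0.2188, 0.5313, 0.2500], E[r] = 0.0625, γ^t·E[r] = 0.056250, running G = 0.806250
t=2: π = [0.2227, 0.4922, 0.2852], E[r] = 0.2656, γ^t·E[r] = 0.215156, running G = 1.021406
t=3: π = [0.2222, 0.5020, 0.2759], E[r] = 0.2109, γ^t·E[r] = 0.153773, running G = 1.175180
t=4: π = [0.2222, 0.4995, 0.2783], E[r] = 0.2251, γ^t·E[r] = 0.147687, running G = 1.322866
t=5: π = [0.2222, 0.5001, 0.2777], E[r] = 0.2215, γ^t·E[r] = 0.130792, running G = 1.453658

G = 1.4537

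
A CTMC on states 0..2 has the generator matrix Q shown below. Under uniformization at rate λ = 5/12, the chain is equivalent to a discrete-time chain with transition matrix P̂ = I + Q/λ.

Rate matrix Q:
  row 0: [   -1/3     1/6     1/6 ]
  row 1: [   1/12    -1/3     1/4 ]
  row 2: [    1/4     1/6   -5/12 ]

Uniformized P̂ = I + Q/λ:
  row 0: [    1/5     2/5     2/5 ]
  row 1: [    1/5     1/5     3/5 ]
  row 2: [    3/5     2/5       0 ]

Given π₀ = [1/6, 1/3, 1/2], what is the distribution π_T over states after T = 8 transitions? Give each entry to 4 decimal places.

π = [0.3332, 0.3333, 0.3334]

t=0: π = [0.1667, 0.3333, 0.5000]
t=1: π = [0.4000, 0.3333, 0.2667]
t=2: π = [0.3067, 0.3333, 0.3600]
t=3: π = [0.3440, 0.3333, 0.3227]
t=4: π = [0.3291, 0.3333, 0.3376]
t=5: π = [0.3350, 0.3333, 0.3316]
t=6: π = [0.3327, 0.3333, 0.3340]
t=7: π = [0.3336, 0.3333, 0.3331]
t=8: π = [0.3332, 0.3333, 0.3334]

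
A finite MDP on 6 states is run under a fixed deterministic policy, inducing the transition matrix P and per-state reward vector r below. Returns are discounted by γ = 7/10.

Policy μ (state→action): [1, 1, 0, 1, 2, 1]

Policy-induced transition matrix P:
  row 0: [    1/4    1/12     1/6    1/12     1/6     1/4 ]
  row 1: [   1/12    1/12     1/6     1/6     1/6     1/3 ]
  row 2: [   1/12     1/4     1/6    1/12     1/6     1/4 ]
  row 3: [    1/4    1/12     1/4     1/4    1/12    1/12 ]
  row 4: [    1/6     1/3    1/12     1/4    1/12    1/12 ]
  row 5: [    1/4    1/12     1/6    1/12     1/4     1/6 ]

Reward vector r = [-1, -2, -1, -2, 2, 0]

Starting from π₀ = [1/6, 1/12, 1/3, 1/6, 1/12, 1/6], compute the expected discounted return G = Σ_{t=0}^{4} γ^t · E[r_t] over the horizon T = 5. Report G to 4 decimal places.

G = -1.9325

t=0: π = [0.1667, 0.0833, 0.3333, 0.1667, 0.0833, 0.1667], E[r] = -0.8333, γ^t·E[r] = -0.833333, running G = -0.833333
t=1: π = [0.1736, 0.1597, 0.1736, 0.1319, 0.1597, 0.2014], E[r] = -0.6111, γ^t·E[r] = -0.427778, running G = -1.261111
t=2: π = [0.1811, 0.1522, 0.1644, 0.1453, 0.1591, 0.1979], E[r] = -0.6221, γ^t·E[r] = -0.304832, running G = -1.565943
t=3: π = [0.1840, 0.1505, 0.1655, 0.1467, 0.1578, 0.1955], E[r] = -0.6284, γ^t·E[r] = -0.215549, running G = -1.781493
t=4: π = [0.1842, 0.1504, 0.1657, 0.1466, 0.1576, 0.1955], E[r] = -0.6288, γ^t·E[r] = -0.150969, running G = -1.932461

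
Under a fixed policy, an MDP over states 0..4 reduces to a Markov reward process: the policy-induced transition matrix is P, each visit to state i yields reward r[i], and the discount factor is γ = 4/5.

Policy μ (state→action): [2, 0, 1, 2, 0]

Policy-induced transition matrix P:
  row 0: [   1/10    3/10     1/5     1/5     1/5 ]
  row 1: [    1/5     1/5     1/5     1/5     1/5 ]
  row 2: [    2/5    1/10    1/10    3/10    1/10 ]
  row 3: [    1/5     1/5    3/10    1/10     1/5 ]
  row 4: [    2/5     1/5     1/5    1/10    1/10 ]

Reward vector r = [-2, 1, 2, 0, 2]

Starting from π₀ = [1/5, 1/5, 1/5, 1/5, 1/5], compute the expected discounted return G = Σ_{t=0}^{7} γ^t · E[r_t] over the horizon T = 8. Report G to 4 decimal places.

G = 1.9478

t=0: π = [0.2000, 0.2000, 0.2000, 0.2000, 0.2000], E[r] = 0.6000, γ^t·E[r] = 0.600000, running G = 0.600000
t=1: π = [0.2600, 0.2000, 0.2000, 0.1800, 0.1600], E[r] = 0.4000, γ^t·E[r] = 0.320000, running G = 0.920000
t=2: π = [0.2460, 0.2060, 0.1980, 0.1860, 0.1640], E[r] = 0.4380, γ^t·E[r] = 0.280320, running G = 1.200320
t=3: π = [0.2478, 0.2048, 0.1988, 0.1848, 0.1638], E[r] = 0.4344, γ^t·E[r] = 0.222413, running G = 1.422733
t=4: π = [0.2477, 0.2049, 0.1986, 0.1850, 0.1637], E[r] = 0.4341, γ^t·E[r] = 0.177807, running G = 1.600540
t=5: π = [0.2477, 0.2049, 0.1986, 0.1850, 0.1638], E[r] = 0.4343, γ^t·E[r] = 0.142325, running G = 1.742865
t=6: π = [0.2477, 0.2049, 0.1986, 0.1850, 0.1638], E[r] = 0.4343, γ^t·E[r] = 0.113841, running G = 1.856706
t=7: π = [0.2477, 0.2049, 0.1986, 0.1850, 0.1638], E[r] = 0.4343, γ^t·E[r] = 0.091076, running G = 1.947782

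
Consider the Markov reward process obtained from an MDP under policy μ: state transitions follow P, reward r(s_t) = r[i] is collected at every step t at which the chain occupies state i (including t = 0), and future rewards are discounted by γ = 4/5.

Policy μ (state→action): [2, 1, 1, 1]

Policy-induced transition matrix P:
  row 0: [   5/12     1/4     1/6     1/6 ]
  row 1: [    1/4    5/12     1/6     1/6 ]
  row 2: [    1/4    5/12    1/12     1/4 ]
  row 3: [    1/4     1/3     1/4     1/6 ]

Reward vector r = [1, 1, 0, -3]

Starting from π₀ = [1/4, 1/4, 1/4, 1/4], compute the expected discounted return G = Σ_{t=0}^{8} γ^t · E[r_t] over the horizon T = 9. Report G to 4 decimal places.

t=0: π = [0.2500, 0.2500, 0.2500, 0.2500], E[r] = -0.2500, γ^t·E[r] = -0.250000, running G = -0.250000
t=1: π = [0.2917, 0.3542, 0.1667, 0.1875], E[r] = 0.0833, γ^t·E[r] = 0.066667, running G = -0.183333
t=2: π = [0.2986, 0.3524, 0.1684, 0.1806], E[r] = 0.1094, γ^t·E[r] = 0.070000, running G = -0.113333
t=3: π = [0.2998, 0.3519, 0.1677, 0.1807], E[r] = 0.1095, γ^t·E[r] = 0.056074, running G = -0.057259
t=4: π = [0.3000, 0.3516, 0.1678, 0.1806], E[r] = 0.1097, γ^t·E[r] = 0.044928, running G = -0.012331
t=5: π = [0.3000, 0.3516, 0.1677, 0.1806], E[r] = 0.1097, γ^t·E[r] = 0.035938, running G = 0.023608
t=6: π = [0.3000, 0.3516, 0.1677, 0.1806], E[r] = 0.1097, γ^t·E[r] = 0.028751, running G = 0.052359
t=7: π = [0.3000, 0.3516, 0.1677, 0.1806], E[r] = 0.1097, γ^t·E[r] = 0.023001, running G = 0.075360
t=8: π = [0.3000, 0.3516, 0.1677, 0.1806], E[r] = 0.1097, γ^t·E[r] = 0.018401, running G = 0.093761

G = 0.0938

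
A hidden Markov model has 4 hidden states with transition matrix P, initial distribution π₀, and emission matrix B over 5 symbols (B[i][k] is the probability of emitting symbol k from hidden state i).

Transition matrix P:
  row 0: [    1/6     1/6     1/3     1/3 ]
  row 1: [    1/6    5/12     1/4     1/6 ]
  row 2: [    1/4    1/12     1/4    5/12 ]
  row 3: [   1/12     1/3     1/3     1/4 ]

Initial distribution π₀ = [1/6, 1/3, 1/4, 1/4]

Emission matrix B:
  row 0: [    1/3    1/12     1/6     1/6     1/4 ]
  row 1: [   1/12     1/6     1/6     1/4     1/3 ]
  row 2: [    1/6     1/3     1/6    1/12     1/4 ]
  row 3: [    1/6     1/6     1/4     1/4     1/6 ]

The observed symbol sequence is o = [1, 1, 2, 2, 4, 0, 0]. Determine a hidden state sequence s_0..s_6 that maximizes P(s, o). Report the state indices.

path = [2, 2, 3, 1, 1, 2, 0]

t=0: δ = [1.389e-02, 5.556e-02, 8.333e-02, 4.167e-02]  (obs o_0=1)
t=1: δ = [1.736e-03, 3.858e-03, 6.944e-03, 5.787e-03]  ψ = [2, 1, 2, 2]  (obs o_1=1)
t=2: δ = [2.894e-04, 3.215e-04, 3.215e-04, 7.234e-04]  ψ = [2, 3, 3, 2]  (obs o_2=2)
t=3: δ = [1.340e-05, 4.019e-05, 4.019e-05, 4.521e-05]  ψ = [2, 3, 3, 3]  (obs o_3=2)
t=4: δ = [2.512e-06, 5.582e-06, 3.768e-06, 2.791e-06]  ψ = [2, 1, 3, 2]  (obs o_4=4)
t=5: δ = [3.140e-07, 1.938e-07, 2.326e-07, 2.616e-07]  ψ = [2, 1, 1, 2]  (obs o_5=0)
t=6: δ = [1.938e-08, 7.268e-09, 1.744e-08, 1.744e-08]  ψ = [2, 3, 0, 0]  (obs o_6=0)
backtrack: best end state = 0; path = [2, 2, 3, 1, 1, 2, 0]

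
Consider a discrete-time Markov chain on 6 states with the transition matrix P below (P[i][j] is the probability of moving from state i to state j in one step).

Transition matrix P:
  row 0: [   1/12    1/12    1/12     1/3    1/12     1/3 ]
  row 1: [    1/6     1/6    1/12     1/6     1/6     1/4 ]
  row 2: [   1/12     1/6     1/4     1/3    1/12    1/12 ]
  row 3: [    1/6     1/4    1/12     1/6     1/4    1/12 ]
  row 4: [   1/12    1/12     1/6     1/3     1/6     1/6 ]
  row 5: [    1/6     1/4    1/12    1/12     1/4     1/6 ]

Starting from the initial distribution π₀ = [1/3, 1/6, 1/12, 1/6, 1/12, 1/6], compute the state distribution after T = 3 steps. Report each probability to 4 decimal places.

t=0: π = [0.3333, 0.1667, 0.0833, 0.1667, 0.0833, 0.1667]
t=1: π = [0.1250, 0.1597, 0.1042, 0.2361, 0.1597, 0.2153]
t=2: π = [0.1343, 0.1806, 0.1140, 0.2135, 0.1852, 0.1725]
t=3: π = [0.1305, 0.1722, 0.1178, 0.2245, 0.1781, 0.1768]

π = [0.1305, 0.1722, 0.1178, 0.2245, 0.1781, 0.1768]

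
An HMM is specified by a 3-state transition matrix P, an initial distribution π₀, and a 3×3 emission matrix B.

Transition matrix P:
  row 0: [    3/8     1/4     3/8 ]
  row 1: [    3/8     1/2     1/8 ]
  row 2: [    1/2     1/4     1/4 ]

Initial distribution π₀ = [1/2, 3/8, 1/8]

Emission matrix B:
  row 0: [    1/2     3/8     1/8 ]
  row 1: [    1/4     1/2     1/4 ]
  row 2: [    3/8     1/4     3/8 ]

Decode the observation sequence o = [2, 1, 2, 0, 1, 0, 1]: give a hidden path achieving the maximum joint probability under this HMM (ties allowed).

path = [1, 1, 1, 1, 1, 1, 1]

t=0: δ = [6.250e-02, 9.375e-02, 4.688e-02]  (obs o_0=2)
t=1: δ = [1.318e-02, 2.344e-02, 5.859e-03]  ψ = [1, 1, 0]  (obs o_1=1)
t=2: δ = [1.099e-03, 2.930e-03, 1.854e-03]  ψ = [1, 1, 0]  (obs o_2=2)
t=3: δ = [5.493e-04, 3.662e-04, 1.738e-04]  ψ = [1, 1, 2]  (obs o_3=0)
t=4: δ = [7.725e-05, 9.155e-05, 5.150e-05]  ψ = [0, 1, 0]  (obs o_4=1)
t=5: δ = [1.717e-05, 1.144e-05, 1.086e-05]  ψ = [1, 1, 0]  (obs o_5=0)
t=6: δ = [2.414e-06, 2.861e-06, 1.609e-06]  ψ = [0, 1, 0]  (obs o_6=1)
backtrack: best end state = 1; path = [1, 1, 1, 1, 1, 1, 1]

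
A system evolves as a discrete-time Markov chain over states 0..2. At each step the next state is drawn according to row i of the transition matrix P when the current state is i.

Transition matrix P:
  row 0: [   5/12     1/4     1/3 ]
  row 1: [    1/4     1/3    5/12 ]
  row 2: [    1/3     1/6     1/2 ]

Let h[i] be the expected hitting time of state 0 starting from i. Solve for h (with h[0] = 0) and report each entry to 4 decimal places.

First-step conditioning: h[0] = 0; for i ≠ 0, h[i] = 1 + Σ_k P[i][k]·h[k].
  h[1] = 1 + 1/3·h[1] + 5/12·h[2]
  h[2] = 1 + 1/6·h[1] + 1/2·h[2]
Solving the 2×2 linear system over states ≠ 0 gives exactly h = [0, 66/19, 60/19] (h[0] = 0 is the target).

h = [0.0000, 3.4737, 3.1579]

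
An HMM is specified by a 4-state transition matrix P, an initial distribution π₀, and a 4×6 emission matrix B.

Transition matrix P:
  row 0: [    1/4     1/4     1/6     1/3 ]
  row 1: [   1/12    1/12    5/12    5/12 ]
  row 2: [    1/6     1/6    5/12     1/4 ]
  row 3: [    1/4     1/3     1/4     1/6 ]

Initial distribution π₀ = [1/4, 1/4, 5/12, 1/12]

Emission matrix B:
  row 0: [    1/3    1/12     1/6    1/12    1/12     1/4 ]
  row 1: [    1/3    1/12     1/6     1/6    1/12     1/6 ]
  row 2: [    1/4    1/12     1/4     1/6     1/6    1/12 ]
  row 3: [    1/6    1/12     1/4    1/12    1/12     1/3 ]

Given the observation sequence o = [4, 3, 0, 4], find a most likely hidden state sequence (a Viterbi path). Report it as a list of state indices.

t=0: δ = [2.083e-02, 2.083e-02, 6.944e-02, 6.944e-03]  (obs o_0=4)
t=1: δ = [9.645e-04, 1.929e-03, 4.823e-03, 1.447e-03]  ψ = [2, 2, 2, 2]  (obs o_1=3)
t=2: δ = [2.679e-04, 2.679e-04, 5.023e-04, 2.009e-04]  ψ = [2, 2, 2, 2]  (obs o_2=0)
t=3: δ = [6.977e-06, 6.977e-06, 3.489e-05, 1.047e-05]  ψ = [2, 2, 2, 2]  (obs o_3=4)
backtrack: best end state = 2; path = [2, 2, 2, 2]

path = [2, 2, 2, 2]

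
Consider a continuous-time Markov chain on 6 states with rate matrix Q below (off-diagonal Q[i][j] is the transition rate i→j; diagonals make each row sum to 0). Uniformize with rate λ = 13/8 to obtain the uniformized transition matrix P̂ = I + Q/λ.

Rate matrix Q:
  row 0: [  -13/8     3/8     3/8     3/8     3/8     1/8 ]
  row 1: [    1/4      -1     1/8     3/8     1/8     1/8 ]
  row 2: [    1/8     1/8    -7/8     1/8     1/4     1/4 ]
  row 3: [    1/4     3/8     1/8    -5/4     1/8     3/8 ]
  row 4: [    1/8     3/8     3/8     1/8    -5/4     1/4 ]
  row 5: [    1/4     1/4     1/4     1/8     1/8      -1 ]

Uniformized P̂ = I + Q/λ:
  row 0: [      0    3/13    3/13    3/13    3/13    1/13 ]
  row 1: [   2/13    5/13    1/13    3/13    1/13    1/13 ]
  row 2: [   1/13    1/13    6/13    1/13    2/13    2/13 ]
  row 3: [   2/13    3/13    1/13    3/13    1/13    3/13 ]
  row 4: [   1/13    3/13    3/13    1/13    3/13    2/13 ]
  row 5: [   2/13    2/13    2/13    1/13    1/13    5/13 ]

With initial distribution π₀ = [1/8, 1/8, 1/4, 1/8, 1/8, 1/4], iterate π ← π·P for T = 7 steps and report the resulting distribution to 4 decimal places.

π = [0.1108, 0.2183, 0.2081, 0.1507, 0.1300, 0.1822]

t=0: π = [0.1250, 0.1250, 0.2500, 0.1250, 0.1250, 0.2500]
t=1: π = [0.1058, 0.1923, 0.2308, 0.1346, 0.1346, 0.2019]
t=2: π = [0.1095, 0.2093, 0.2182, 0.1435, 0.1317, 0.1879]
t=3: π = [0.1101, 0.2150, 0.2124, 0.1480, 0.1308, 0.1837]
t=4: π = [0.1105, 0.2170, 0.2098, 0.1497, 0.1303, 0.1826]
t=5: π = [0.1107, 0.2178, 0.2087, 0.1503, 0.1301, 0.1823]
t=6: π = [0.1108, 0.2181, 0.2083, 0.1506, 0.1300, 0.1822]
t=7: π = [0.1108, 0.2183, 0.2081, 0.1507, 0.1300, 0.1822]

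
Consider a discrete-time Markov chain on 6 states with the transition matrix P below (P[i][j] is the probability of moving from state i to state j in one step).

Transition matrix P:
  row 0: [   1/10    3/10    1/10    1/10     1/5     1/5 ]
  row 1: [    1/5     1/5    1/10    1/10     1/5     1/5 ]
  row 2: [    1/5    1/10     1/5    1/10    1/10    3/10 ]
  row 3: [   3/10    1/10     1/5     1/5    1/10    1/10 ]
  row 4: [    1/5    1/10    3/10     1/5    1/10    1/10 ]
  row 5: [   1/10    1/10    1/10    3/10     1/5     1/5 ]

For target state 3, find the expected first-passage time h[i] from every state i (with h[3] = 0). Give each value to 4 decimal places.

h = [6.3924, 6.3924, 6.3038, 0.0000, 5.9114, 5.1139]

First-step conditioning: h[3] = 0; for i ≠ 3, h[i] = 1 + Σ_k P[i][k]·h[k].
  h[0] = 1 + 1/10·h[0] + 3/10·h[1] + 1/10·h[2] + 1/5·h[4] + 1/5·h[5]
  h[1] = 1 + 1/5·h[0] + 1/5·h[1] + 1/10·h[2] + 1/5·h[4] + 1/5·h[5]
  h[2] = 1 + 1/5·h[0] + 1/10·h[1] + 1/5·h[2] + 1/10·h[4] + 3/10·h[5]
  h[4] = 1 + 1/5·h[0] + 1/10·h[1] + 3/10·h[2] + 1/10·h[4] + 1/10·h[5]
  h[5] = 1 + 1/10·h[0] + 1/10·h[1] + 1/10·h[2] + 1/5·h[4] + 1/5·h[5]
Solving the 5×5 linear system over states ≠ 3 gives exactly h = [505/79, 505/79, 498/79, 0, 467/79, 404/79] (h[3] = 0 is the target).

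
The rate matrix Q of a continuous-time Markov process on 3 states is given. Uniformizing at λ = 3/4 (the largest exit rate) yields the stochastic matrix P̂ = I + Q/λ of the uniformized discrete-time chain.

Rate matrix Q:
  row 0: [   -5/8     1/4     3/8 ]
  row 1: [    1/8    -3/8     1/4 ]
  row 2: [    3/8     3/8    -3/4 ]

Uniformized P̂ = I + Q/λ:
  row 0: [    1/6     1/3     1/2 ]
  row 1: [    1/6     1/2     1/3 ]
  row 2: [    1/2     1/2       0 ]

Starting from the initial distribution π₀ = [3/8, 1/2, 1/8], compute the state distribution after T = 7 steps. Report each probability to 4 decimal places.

t=0: π = [0.3750, 0.5000, 0.1250]
t=1: π = [0.2083, 0.4375, 0.3542]
t=2: π = [0.2847, 0.4653, 0.2500]
t=3: π = [0.2500, 0.4525, 0.2975]
t=4: π = [0.2658, 0.4583, 0.2758]
t=5: π = [0.2586, 0.4557, 0.2857]
t=6: π = [0.2619, 0.4569, 0.2812]
t=7: π = [0.2604, 0.4564, 0.2832]

π = [0.2604, 0.4564, 0.2832]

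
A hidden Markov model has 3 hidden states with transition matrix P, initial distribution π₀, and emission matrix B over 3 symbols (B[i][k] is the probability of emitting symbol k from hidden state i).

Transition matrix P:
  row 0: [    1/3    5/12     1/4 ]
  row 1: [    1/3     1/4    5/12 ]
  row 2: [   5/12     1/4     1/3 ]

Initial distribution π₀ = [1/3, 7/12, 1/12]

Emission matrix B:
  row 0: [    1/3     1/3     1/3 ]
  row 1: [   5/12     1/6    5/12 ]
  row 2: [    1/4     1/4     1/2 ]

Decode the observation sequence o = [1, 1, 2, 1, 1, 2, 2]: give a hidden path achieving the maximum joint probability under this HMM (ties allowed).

t=0: δ = [1.111e-01, 9.722e-02, 2.083e-02]  (obs o_0=1)
t=1: δ = [1.235e-02, 7.716e-03, 1.013e-02]  ψ = [0, 0, 1]  (obs o_1=1)
t=2: δ = [1.407e-03, 2.143e-03, 1.688e-03]  ψ = [2, 0, 2]  (obs o_2=2)
t=3: δ = [2.381e-04, 9.768e-05, 2.233e-04]  ψ = [1, 0, 1]  (obs o_3=1)
t=4: δ = [3.101e-05, 1.654e-05, 1.861e-05]  ψ = [2, 0, 2]  (obs o_4=1)
t=5: δ = [3.445e-06, 5.384e-06, 3.876e-06]  ψ = [0, 0, 0]  (obs o_5=2)
t=6: δ = [5.982e-07, 5.982e-07, 1.122e-06]  ψ = [1, 0, 1]  (obs o_6=2)
backtrack: best end state = 2; path = [0, 0, 1, 2, 0, 1, 2]

path = [0, 0, 1, 2, 0, 1, 2]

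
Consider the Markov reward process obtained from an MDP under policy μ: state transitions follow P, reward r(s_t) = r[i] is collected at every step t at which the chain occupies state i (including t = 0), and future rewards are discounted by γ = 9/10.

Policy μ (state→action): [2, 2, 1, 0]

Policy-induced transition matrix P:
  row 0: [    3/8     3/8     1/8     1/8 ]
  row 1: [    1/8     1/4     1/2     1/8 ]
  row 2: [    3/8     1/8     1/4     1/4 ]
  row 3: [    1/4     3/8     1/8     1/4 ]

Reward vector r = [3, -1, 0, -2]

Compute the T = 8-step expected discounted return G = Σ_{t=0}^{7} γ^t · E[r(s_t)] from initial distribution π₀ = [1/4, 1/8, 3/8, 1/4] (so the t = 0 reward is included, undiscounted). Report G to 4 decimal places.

t=0: π = [0.2500, 0.1250, 0.3750, 0.2500], E[r] = 0.1250, γ^t·E[r] = 0.125000, running G = 0.125000
t=1: π = [0.3125, 0.2656, 0.2188, 0.2031], E[r] = 0.2656, γ^t·E[r] = 0.239063, running G = 0.364063
t=2: π = [0.2832, 0.2871, 0.2520, 0.1777], E[r] = 0.2070, γ^t·E[r] = 0.167695, running G = 0.531758
t=3: π = [0.2810, 0.2761, 0.2642, 0.1787], E[r] = 0.2095, γ^t·E[r] = 0.152706, running G = 0.684463
t=4: π = [0.2836, 0.2744, 0.2616, 0.1804], E[r] = 0.2157, γ^t·E[r] = 0.141540, running G = 0.826003
t=5: π = [0.2838, 0.2753, 0.2606, 0.1802], E[r] = 0.2157, γ^t·E[r] = 0.127397, running G = 0.953400
t=6: π = [0.2836, 0.2754, 0.2608, 0.1801], E[r] = 0.2153, γ^t·E[r] = 0.114411, running G = 1.067811
t=7: π = [0.2836, 0.2754, 0.2609, 0.1801], E[r] = 0.2153, γ^t·E[r] = 0.102971, running G = 1.170783

G = 1.1708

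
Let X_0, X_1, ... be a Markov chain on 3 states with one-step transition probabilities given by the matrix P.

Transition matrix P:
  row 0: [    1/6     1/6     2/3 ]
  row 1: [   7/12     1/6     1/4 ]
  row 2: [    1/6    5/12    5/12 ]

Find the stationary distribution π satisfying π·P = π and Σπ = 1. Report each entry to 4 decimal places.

π = [0.2821, 0.2769, 0.4410]

Balance equations π_j = Σ_i π_i·P[i][j]:
  π_0 = 1/6·π_0 + 7/12·π_1 + 1/6·π_2
  π_1 = 1/6·π_0 + 1/6·π_1 + 5/12·π_2
  normalize: π_0 + π_1 + π_2 = 1
Solving the linear system gives exactly π = [11/39, 18/65, 86/195].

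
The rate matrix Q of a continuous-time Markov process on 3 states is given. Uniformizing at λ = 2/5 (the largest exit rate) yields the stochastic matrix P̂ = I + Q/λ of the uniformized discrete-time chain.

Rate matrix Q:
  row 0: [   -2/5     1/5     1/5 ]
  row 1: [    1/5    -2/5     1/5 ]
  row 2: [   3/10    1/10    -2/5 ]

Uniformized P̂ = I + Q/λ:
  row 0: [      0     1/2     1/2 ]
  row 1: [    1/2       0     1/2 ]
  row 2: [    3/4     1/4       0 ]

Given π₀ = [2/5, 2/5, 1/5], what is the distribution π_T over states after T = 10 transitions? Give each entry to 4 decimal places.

t=0: π = [0.4000, 0.4000, 0.2000]
t=1: π = [0.3500, 0.2500, 0.4000]
t=2: π = [0.4250, 0.2750, 0.3000]
t=3: π = [0.3625, 0.2875, 0.3500]
t=4: π = [0.4063, 0.2688, 0.3250]
t=5: π = [0.3781, 0.2844, 0.3375]
t=6: π = [0.3953, 0.2734, 0.3313]
t=7: π = [0.3852, 0.2805, 0.3344]
t=8: π = [0.3910, 0.2762, 0.3328]
t=9: π = [0.3877, 0.2787, 0.3336]
t=10: π = [0.3896, 0.2772, 0.3332]

π = [0.3896, 0.2772, 0.3332]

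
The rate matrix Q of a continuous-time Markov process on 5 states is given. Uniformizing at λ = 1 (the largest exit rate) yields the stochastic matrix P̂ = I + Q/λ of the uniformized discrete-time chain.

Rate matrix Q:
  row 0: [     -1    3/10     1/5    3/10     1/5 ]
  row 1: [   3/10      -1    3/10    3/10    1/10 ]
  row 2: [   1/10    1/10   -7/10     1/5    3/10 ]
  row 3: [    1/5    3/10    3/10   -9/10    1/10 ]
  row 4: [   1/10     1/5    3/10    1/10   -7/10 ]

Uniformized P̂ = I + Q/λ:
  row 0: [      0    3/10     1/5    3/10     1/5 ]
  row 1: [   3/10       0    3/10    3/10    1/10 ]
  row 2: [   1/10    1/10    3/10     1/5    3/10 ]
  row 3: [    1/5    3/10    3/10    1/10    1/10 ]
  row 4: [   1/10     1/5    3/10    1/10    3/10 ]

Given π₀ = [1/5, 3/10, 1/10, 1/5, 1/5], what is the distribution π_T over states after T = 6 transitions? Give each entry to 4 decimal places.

π = [0.1392, 0.1703, 0.2861, 0.1905, 0.2139]

t=0: π = [0.2000, 0.3000, 0.1000, 0.2000, 0.2000]
t=1: π = [0.1600, 0.1700, 0.2800, 0.2100, 0.1800]
t=2: π = [0.1390, 0.1750, 0.2840, 0.1940, 0.2080]
t=3: π = [0.1405, 0.1699, 0.2861, 0.1912, 0.2123]
t=4: π = [0.1391, 0.1706, 0.2860, 0.1907, 0.2137]
t=5: π = [0.1393, 0.1703, 0.2861, 0.1905, 0.2138]
t=6: π = [0.1392, 0.1703, 0.2861, 0.1905, 0.2139]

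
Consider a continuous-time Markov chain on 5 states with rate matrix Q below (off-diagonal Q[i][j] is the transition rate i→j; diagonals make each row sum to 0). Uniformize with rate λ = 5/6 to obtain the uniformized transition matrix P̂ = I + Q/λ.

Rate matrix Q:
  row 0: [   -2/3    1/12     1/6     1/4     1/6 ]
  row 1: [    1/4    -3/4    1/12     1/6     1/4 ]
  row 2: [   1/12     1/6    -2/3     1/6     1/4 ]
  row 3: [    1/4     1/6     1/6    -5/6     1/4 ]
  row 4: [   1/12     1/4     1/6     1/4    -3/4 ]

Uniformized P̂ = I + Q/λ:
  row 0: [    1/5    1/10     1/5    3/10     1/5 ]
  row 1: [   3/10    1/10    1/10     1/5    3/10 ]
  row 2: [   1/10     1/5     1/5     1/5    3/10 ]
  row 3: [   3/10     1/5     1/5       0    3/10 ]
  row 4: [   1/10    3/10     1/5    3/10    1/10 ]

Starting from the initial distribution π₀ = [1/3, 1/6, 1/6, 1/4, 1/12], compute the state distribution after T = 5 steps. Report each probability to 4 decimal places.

π = [0.1974, 0.1851, 0.1815, 0.2023, 0.2337]

t=0: π = [0.3333, 0.1667, 0.1667, 0.2500, 0.0833]
t=1: π = [0.2167, 0.1583, 0.1833, 0.1917, 0.2500]
t=2: π = [0.1917, 0.1875, 0.1842, 0.2083, 0.2283]
t=3: π = [0.1983, 0.1849, 0.1813, 0.2003, 0.2352]
t=4: π = [0.1969, 0.1852, 0.1815, 0.2033, 0.2331]
t=5: π = [0.1974, 0.1851, 0.1815, 0.2023, 0.2337]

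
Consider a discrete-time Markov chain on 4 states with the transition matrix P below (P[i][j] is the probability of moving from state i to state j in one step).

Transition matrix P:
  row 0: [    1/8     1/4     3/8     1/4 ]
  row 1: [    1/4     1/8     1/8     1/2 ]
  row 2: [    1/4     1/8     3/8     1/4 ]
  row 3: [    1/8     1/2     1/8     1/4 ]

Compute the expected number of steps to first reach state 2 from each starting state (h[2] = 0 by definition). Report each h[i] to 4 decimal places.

First-step conditioning: h[2] = 0; for i ≠ 2, h[i] = 1 + Σ_k P[i][k]·h[k].
  h[0] = 1 + 1/8·h[0] + 1/4·h[1] + 1/4·h[3]
  h[1] = 1 + 1/4·h[0] + 1/8·h[1] + 1/2·h[3]
  h[3] = 1 + 1/8·h[0] + 1/2·h[1] + 1/4·h[3]
Solving the 3×3 linear system over states ≠ 2 gives exactly h = [68/15, 88/15, 0, 6] (h[2] = 0 is the target).

h = [4.5333, 5.8667, 0.0000, 6.0000]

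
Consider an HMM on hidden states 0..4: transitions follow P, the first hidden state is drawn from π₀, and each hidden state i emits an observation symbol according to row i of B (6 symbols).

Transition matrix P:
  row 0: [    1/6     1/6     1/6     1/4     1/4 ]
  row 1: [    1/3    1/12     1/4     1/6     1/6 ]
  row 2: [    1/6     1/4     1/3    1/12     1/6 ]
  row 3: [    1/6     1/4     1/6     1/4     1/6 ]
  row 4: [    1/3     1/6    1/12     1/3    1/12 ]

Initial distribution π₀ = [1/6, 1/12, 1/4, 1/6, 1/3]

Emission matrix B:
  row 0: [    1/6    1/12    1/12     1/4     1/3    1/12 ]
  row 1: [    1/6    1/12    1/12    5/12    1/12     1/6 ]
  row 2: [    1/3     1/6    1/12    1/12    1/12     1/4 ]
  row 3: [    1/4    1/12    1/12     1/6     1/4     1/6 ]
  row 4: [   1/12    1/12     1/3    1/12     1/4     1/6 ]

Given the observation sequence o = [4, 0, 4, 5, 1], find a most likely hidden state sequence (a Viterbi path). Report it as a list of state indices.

t=0: δ = [5.556e-02, 6.944e-03, 2.083e-02, 4.167e-02, 8.333e-02]  (obs o_0=4)
t=1: δ = [4.630e-03, 2.315e-03, 3.086e-03, 6.944e-03, 1.157e-03]  ψ = [4, 4, 0, 4, 0]  (obs o_1=0)
t=2: δ = [3.858e-04, 1.447e-04, 9.645e-05, 4.340e-04, 2.894e-04]  ψ = [3, 3, 3, 3, 0]  (obs o_2=4)
t=3: δ = [8.038e-06, 1.808e-05, 1.808e-05, 1.808e-05, 1.608e-05]  ψ = [4, 3, 3, 3, 0]  (obs o_3=5)
t=4: δ = [5.023e-07, 3.768e-07, 1.005e-06, 4.465e-07, 2.512e-07]  ψ = [1, 2, 2, 4, 1]  (obs o_4=1)
backtrack: best end state = 2; path = [4, 3, 3, 2, 2]

path = [4, 3, 3, 2, 2]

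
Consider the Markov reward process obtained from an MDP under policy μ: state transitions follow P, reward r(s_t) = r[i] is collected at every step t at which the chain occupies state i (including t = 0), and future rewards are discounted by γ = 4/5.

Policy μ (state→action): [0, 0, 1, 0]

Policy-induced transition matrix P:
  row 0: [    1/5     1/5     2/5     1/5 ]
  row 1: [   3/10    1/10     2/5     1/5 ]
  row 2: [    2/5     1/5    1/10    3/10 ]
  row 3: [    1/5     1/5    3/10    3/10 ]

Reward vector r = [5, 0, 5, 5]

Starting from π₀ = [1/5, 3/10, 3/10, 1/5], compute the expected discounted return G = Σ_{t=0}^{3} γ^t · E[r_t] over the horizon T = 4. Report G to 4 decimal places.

G = 11.5292

t=0: π = [0.2000, 0.3000, 0.3000, 0.2000], E[r] = 3.5000, γ^t·E[r] = 3.500000, running G = 3.500000
t=1: π = [0.2900, 0.1700, 0.2900, 0.2500], E[r] = 4.1500, γ^t·E[r] = 3.320000, running G = 6.820000
t=2: π = [0.2750, 0.1830, 0.2880, 0.2540], E[r] = 4.0850, γ^t·E[r] = 2.614400, running G = 9.434400
t=3: π = [0.2759, 0.1817, 0.2882, 0.2542], E[r] = 4.0915, γ^t·E[r] = 2.094848, running G = 11.529248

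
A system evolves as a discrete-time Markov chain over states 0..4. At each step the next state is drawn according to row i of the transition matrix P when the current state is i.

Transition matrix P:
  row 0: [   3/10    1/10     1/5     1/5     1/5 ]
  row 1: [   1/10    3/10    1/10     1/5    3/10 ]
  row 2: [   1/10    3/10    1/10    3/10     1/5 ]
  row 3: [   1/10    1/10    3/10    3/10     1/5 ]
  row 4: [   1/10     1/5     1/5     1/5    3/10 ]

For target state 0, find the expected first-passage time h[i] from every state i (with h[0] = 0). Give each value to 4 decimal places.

h = [0.0000, 10.0000, 10.0000, 10.0000, 10.0000]

First-step conditioning: h[0] = 0; for i ≠ 0, h[i] = 1 + Σ_k P[i][k]·h[k].
  h[1] = 1 + 3/10·h[1] + 1/10·h[2] + 1/5·h[3] + 3/10·h[4]
  h[2] = 1 + 3/10·h[1] + 1/10·h[2] + 3/10·h[3] + 1/5·h[4]
  h[3] = 1 + 1/10·h[1] + 3/10·h[2] + 3/10·h[3] + 1/5·h[4]
  h[4] = 1 + 1/5·h[1] + 1/5·h[2] + 1/5·h[3] + 3/10·h[4]
Solving the 4×4 linear system over states ≠ 0 gives exactly h = [0, 10, 10, 10, 10] (h[0] = 0 is the target).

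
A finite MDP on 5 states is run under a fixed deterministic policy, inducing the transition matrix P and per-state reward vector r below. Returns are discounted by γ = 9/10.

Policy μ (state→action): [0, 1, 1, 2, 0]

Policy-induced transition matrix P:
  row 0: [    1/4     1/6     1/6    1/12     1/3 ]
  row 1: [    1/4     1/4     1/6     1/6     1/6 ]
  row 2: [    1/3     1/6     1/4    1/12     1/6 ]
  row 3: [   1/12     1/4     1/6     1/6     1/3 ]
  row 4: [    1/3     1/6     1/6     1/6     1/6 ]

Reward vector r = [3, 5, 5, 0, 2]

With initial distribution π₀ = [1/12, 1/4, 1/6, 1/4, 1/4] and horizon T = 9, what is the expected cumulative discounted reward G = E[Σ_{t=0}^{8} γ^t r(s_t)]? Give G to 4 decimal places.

G = 18.8663

t=0: π = [0.0833, 0.2500, 0.1667, 0.2500, 0.2500], E[r] = 2.8333, γ^t·E[r] = 2.833333, running G = 2.833333
t=1: π = [0.2431, 0.2083, 0.1806, 0.1458, 0.2222], E[r] = 3.1181, γ^t·E[r] = 2.806250, running G = 5.639583
t=2: π = [0.2593, 0.1962, 0.1817, 0.1314, 0.2315], E[r] = 3.1302, γ^t·E[r] = 2.535469, running G = 8.175052
t=3: π = [0.2625, 0.1940, 0.1818, 0.1299, 0.2318], E[r] = 3.1300, γ^t·E[r] = 2.281781, running G = 10.456833
t=4: π = [0.2628, 0.1937, 0.1818, 0.1296, 0.2321], E[r] = 3.1300, γ^t·E[r] = 2.053566, running G = 12.510400
t=5: π = [0.2629, 0.1936, 0.1818, 0.1296, 0.2321], E[r] = 3.1299, γ^t·E[r] = 1.848195, running G = 14.358595
t=6: π = [0.2629, 0.1936, 0.1818, 0.1296, 0.2321], E[r] = 3.1299, γ^t·E[r] = 1.663375, running G = 16.021969
t=7: π = [0.2629, 0.1936, 0.1818, 0.1296, 0.2321], E[r] = 3.1299, γ^t·E[r] = 1.497037, running G = 17.519006
t=8: π = [0.2629, 0.1936, 0.1818, 0.1296, 0.2321], E[r] = 3.1299, γ^t·E[r] = 1.347333, running G = 18.866339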